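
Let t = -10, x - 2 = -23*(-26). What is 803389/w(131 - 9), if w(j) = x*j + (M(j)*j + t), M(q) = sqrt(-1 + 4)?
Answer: 29400020455/2678365724 - 49006729*sqrt(3)/2678365724 ≈ 10.945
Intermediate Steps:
x = 600 (x = 2 - 23*(-26) = 2 + 598 = 600)
M(q) = sqrt(3)
w(j) = -10 + 600*j + j*sqrt(3) (w(j) = 600*j + (sqrt(3)*j - 10) = 600*j + (j*sqrt(3) - 10) = 600*j + (-10 + j*sqrt(3)) = -10 + 600*j + j*sqrt(3))
803389/w(131 - 9) = 803389/(-10 + 600*(131 - 9) + (131 - 9)*sqrt(3)) = 803389/(-10 + 600*122 + 122*sqrt(3)) = 803389/(-10 + 73200 + 122*sqrt(3)) = 803389/(73190 + 122*sqrt(3))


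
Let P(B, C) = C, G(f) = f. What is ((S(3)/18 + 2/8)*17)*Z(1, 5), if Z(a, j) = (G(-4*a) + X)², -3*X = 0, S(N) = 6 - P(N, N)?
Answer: 340/3 ≈ 113.33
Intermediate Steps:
S(N) = 6 - N
X = 0 (X = -⅓*0 = 0)
Z(a, j) = 16*a² (Z(a, j) = (-4*a + 0)² = (-4*a)² = 16*a²)
((S(3)/18 + 2/8)*17)*Z(1, 5) = (((6 - 1*3)/18 + 2/8)*17)*(16*1²) = (((6 - 3)*(1/18) + 2*(⅛))*17)*(16*1) = ((3*(1/18) + ¼)*17)*16 = ((⅙ + ¼)*17)*16 = ((5/12)*17)*16 = (85/12)*16 = 340/3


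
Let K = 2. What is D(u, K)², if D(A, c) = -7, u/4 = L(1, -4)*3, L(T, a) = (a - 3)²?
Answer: 49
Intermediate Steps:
L(T, a) = (-3 + a)²
u = 588 (u = 4*((-3 - 4)²*3) = 4*((-7)²*3) = 4*(49*3) = 4*147 = 588)
D(u, K)² = (-7)² = 49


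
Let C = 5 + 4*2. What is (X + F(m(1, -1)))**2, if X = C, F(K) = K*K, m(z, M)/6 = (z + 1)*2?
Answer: 346921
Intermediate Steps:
m(z, M) = 12 + 12*z (m(z, M) = 6*((z + 1)*2) = 6*((1 + z)*2) = 6*(2 + 2*z) = 12 + 12*z)
F(K) = K**2
C = 13 (C = 5 + 8 = 13)
X = 13
(X + F(m(1, -1)))**2 = (13 + (12 + 12*1)**2)**2 = (13 + (12 + 12)**2)**2 = (13 + 24**2)**2 = (13 + 576)**2 = 589**2 = 346921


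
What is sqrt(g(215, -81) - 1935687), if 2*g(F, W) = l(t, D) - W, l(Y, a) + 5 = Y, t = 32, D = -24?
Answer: I*sqrt(1935633) ≈ 1391.3*I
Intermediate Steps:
l(Y, a) = -5 + Y
g(F, W) = 27/2 - W/2 (g(F, W) = ((-5 + 32) - W)/2 = (27 - W)/2 = 27/2 - W/2)
sqrt(g(215, -81) - 1935687) = sqrt((27/2 - 1/2*(-81)) - 1935687) = sqrt((27/2 + 81/2) - 1935687) = sqrt(54 - 1935687) = sqrt(-1935633) = I*sqrt(1935633)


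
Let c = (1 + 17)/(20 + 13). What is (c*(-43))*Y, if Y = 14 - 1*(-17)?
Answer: -7998/11 ≈ -727.09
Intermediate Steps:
Y = 31 (Y = 14 + 17 = 31)
c = 6/11 (c = 18/33 = 18*(1/33) = 6/11 ≈ 0.54545)
(c*(-43))*Y = ((6/11)*(-43))*31 = -258/11*31 = -7998/11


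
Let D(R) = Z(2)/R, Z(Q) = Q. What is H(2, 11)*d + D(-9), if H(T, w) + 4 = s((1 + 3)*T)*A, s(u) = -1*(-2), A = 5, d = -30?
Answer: -1622/9 ≈ -180.22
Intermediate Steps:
D(R) = 2/R
s(u) = 2
H(T, w) = 6 (H(T, w) = -4 + 2*5 = -4 + 10 = 6)
H(2, 11)*d + D(-9) = 6*(-30) + 2/(-9) = -180 + 2*(-⅑) = -180 - 2/9 = -1622/9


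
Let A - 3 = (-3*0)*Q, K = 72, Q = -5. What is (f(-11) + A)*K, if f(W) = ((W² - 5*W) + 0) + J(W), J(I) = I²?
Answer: 21600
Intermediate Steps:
A = 3 (A = 3 - 3*0*(-5) = 3 + 0*(-5) = 3 + 0 = 3)
f(W) = -5*W + 2*W² (f(W) = ((W² - 5*W) + 0) + W² = (W² - 5*W) + W² = -5*W + 2*W²)
(f(-11) + A)*K = (-11*(-5 + 2*(-11)) + 3)*72 = (-11*(-5 - 22) + 3)*72 = (-11*(-27) + 3)*72 = (297 + 3)*72 = 300*72 = 21600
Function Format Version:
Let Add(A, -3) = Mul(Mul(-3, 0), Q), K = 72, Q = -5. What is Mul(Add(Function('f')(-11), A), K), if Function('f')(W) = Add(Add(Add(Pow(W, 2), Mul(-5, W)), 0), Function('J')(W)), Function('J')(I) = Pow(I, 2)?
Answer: 21600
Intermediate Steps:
A = 3 (A = Add(3, Mul(Mul(-3, 0), -5)) = Add(3, Mul(0, -5)) = Add(3, 0) = 3)
Function('f')(W) = Add(Mul(-5, W), Mul(2, Pow(W, 2))) (Function('f')(W) = Add(Add(Add(Pow(W, 2), Mul(-5, W)), 0), Pow(W, 2)) = Add(Add(Pow(W, 2), Mul(-5, W)), Pow(W, 2)) = Add(Mul(-5, W), Mul(2, Pow(W, 2))))
Mul(Add(Function('f')(-11), A), K) = Mul(Add(Mul(-11, Add(-5, Mul(2, -11))), 3), 72) = Mul(Add(Mul(-11, Add(-5, -22)), 3), 72) = Mul(Add(Mul(-11, -27), 3), 72) = Mul(Add(297, 3), 72) = Mul(300, 72) = 21600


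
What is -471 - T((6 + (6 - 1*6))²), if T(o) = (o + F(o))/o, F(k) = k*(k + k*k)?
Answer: -1804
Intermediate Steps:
F(k) = k*(k + k²)
T(o) = (o + o²*(1 + o))/o
-471 - T((6 + (6 - 1*6))²) = -471 - (1 + (6 + (6 - 1*6))²*(1 + (6 + (6 - 1*6))²)) = -471 - (1 + (6 + (6 - 6))²*(1 + (6 + (6 - 6))²)) = -471 - (1 + (6 + 0)²*(1 + (6 + 0)²)) = -471 - (1 + 6²*(1 + 6²)) = -471 - (1 + 36*(1 + 36)) = -471 - (1 + 36*37) = -471 - (1 + 1332) = -471 - 1*1333 = -471 - 1333 = -1804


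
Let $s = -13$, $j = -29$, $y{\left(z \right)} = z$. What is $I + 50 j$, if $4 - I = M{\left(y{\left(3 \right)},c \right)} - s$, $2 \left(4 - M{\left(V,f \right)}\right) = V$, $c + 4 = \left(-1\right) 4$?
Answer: $- \frac{2923}{2} \approx -1461.5$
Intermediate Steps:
$c = -8$ ($c = -4 - 4 = -8$)
$M{\left(V,f \right)} = 4 - \frac{V}{2}$
$I = - \frac{23}{2}$ ($I = 4 - \left(\left(4 - \frac{3}{2}\right) - -13\right) = 4 - \left(\left(4 - \frac{3}{2}\right) + 13\right) = 4 - \left(\frac{5}{2} + 13\right) = 4 - \frac{31}{2} = - \frac{23}{2} \approx -11.5$)
$I + 50 j = - \frac{23}{2} + 50 \left(-29\right) = - \frac{23}{2} - 1450 = - \frac{2923}{2}$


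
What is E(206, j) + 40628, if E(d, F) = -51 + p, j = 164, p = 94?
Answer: 40671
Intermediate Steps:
E(d, F) = 43 (E(d, F) = -51 + 94 = 43)
E(206, j) + 40628 = 43 + 40628 = 40671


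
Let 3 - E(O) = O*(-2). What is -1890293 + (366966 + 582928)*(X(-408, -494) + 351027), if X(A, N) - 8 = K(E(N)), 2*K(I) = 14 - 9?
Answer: 333446524732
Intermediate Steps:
E(O) = 3 + 2*O (E(O) = 3 - O*(-2) = 3 - (-2)*O = 3 + 2*O)
K(I) = 5/2 (K(I) = (14 - 9)/2 = (½)*5 = 5/2)
X(A, N) = 21/2 (X(A, N) = 8 + 5/2 = 21/2)
-1890293 + (366966 + 582928)*(X(-408, -494) + 351027) = -1890293 + (366966 + 582928)*(21/2 + 351027) = -1890293 + 949894*(702075/2) = -1890293 + 333448415025 = 333446524732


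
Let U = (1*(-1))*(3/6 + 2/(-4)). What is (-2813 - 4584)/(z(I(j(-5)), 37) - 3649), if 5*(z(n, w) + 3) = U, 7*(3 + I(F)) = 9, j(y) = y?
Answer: 7397/3652 ≈ 2.0255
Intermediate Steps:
I(F) = -12/7 (I(F) = -3 + (⅐)*9 = -3 + 9/7 = -12/7)
U = 0 (U = -(3*(⅙) + 2*(-¼)) = -(½ - ½) = -1*0 = 0)
z(n, w) = -3 (z(n, w) = -3 + (⅕)*0 = -3 + 0 = -3)
(-2813 - 4584)/(z(I(j(-5)), 37) - 3649) = (-2813 - 4584)/(-3 - 3649) = -7397/(-3652) = -7397*(-1/3652) = 7397/3652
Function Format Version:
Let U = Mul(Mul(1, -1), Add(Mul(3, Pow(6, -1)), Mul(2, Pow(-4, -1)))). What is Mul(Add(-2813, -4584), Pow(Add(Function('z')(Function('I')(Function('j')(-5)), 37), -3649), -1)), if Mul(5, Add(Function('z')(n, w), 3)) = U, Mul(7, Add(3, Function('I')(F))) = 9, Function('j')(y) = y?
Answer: Rational(7397, 3652) ≈ 2.0255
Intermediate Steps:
Function('I')(F) = Rational(-12, 7) (Function('I')(F) = Add(-3, Mul(Rational(1, 7), 9)) = Add(-3, Rational(9, 7)) = Rational(-12, 7))
U = 0 (U = Mul(-1, Add(Mul(3, Rational(1, 6)), Mul(2, Rational(-1, 4)))) = Mul(-1, Add(Rational(1, 2), Rational(-1, 2))) = Mul(-1, 0) = 0)
Function('z')(n, w) = -3 (Function('z')(n, w) = Add(-3, Mul(Rational(1, 5), 0)) = Add(-3, 0) = -3)
Mul(Add(-2813, -4584), Pow(Add(Function('z')(Function('I')(Function('j')(-5)), 37), -3649), -1)) = Mul(Add(-2813, -4584), Pow(Add(-3, -3649), -1)) = Mul(-7397, Pow(-3652, -1)) = Mul(-7397, Rational(-1, 3652)) = Rational(7397, 3652)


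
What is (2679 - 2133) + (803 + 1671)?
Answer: 3020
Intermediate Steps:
(2679 - 2133) + (803 + 1671) = 546 + 2474 = 3020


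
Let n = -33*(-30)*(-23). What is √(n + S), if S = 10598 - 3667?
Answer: I*√15839 ≈ 125.85*I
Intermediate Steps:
n = -22770 (n = 990*(-23) = -22770)
S = 6931
√(n + S) = √(-22770 + 6931) = √(-15839) = I*√15839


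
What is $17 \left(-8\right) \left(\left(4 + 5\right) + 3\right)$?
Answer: $-1632$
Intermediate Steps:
$17 \left(-8\right) \left(\left(4 + 5\right) + 3\right) = - 136 \left(9 + 3\right) = \left(-136\right) 12 = -1632$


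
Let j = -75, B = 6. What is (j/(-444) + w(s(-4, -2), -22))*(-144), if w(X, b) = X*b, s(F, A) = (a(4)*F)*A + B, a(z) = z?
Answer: 4453308/37 ≈ 1.2036e+5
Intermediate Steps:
s(F, A) = 6 + 4*A*F (s(F, A) = (4*F)*A + 6 = 4*A*F + 6 = 6 + 4*A*F)
(j/(-444) + w(s(-4, -2), -22))*(-144) = (-75/(-444) + (6 + 4*(-2)*(-4))*(-22))*(-144) = (-75*(-1/444) + (6 + 32)*(-22))*(-144) = (25/148 + 38*(-22))*(-144) = (25/148 - 836)*(-144) = -123703/148*(-144) = 4453308/37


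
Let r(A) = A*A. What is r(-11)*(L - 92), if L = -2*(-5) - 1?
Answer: -10043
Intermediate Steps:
r(A) = A²
L = 9 (L = 10 - 1 = 9)
r(-11)*(L - 92) = (-11)²*(9 - 92) = 121*(-83) = -10043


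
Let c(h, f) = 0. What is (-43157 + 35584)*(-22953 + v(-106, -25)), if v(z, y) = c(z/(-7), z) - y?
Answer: 173633744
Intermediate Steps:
v(z, y) = -y (v(z, y) = 0 - y = -y)
(-43157 + 35584)*(-22953 + v(-106, -25)) = (-43157 + 35584)*(-22953 - 1*(-25)) = -7573*(-22953 + 25) = -7573*(-22928) = 173633744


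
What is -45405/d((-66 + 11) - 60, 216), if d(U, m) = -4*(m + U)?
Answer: 45405/404 ≈ 112.39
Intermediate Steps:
d(U, m) = -4*U - 4*m (d(U, m) = -4*(U + m) = -4*U - 4*m)
-45405/d((-66 + 11) - 60, 216) = -45405/(-4*((-66 + 11) - 60) - 4*216) = -45405/(-4*(-55 - 60) - 864) = -45405/(-4*(-115) - 864) = -45405/(460 - 864) = -45405/(-404) = -45405*(-1/404) = 45405/404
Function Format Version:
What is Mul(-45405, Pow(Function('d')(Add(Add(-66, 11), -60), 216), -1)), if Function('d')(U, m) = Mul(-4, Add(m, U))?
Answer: Rational(45405, 404) ≈ 112.39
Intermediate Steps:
Function('d')(U, m) = Add(Mul(-4, U), Mul(-4, m)) (Function('d')(U, m) = Mul(-4, Add(U, m)) = Add(Mul(-4, U), Mul(-4, m)))
Mul(-45405, Pow(Function('d')(Add(Add(-66, 11), -60), 216), -1)) = Mul(-45405, Pow(Add(Mul(-4, Add(Add(-66, 11), -60)), Mul(-4, 216)), -1)) = Mul(-45405, Pow(Add(Mul(-4, Add(-55, -60)), -864), -1)) = Mul(-45405, Pow(Add(Mul(-4, -115), -864), -1)) = Mul(-45405, Pow(Add(460, -864), -1)) = Mul(-45405, Pow(-404, -1)) = Mul(-45405, Rational(-1, 404)) = Rational(45405, 404)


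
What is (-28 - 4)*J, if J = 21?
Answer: -672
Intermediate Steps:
(-28 - 4)*J = (-28 - 4)*21 = -32*21 = -672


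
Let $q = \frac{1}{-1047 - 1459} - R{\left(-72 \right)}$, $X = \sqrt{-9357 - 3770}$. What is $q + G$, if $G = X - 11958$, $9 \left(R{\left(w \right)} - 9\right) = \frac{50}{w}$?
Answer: $- \frac{4858235761}{405972} + i \sqrt{13127} \approx -11967.0 + 114.57 i$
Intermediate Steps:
$X = i \sqrt{13127}$ ($X = \sqrt{-13127} = i \sqrt{13127} \approx 114.57 i$)
$R{\left(w \right)} = 9 + \frac{50}{9 w}$ ($R{\left(w \right)} = 9 + \frac{50 \frac{1}{w}}{9} = 9 + \frac{50}{9 w}$)
$G = -11958 + i \sqrt{13127}$ ($G = i \sqrt{13127} - 11958 = -11958 + i \sqrt{13127} \approx -11958.0 + 114.57 i$)
$q = - \frac{3622585}{405972}$ ($q = \frac{1}{-1047 - 1459} - \left(9 + \frac{50}{9 \left(-72\right)}\right) = \frac{1}{-2506} - \left(9 + \frac{50}{9} \left(- \frac{1}{72}\right)\right) = - \frac{1}{2506} - \left(9 - \frac{25}{324}\right) = - \frac{1}{2506} - \frac{2891}{324} = - \frac{3622585}{405972} \approx -8.9232$)
$q + G = - \frac{3622585}{405972} - \left(11958 - i \sqrt{13127}\right) = - \frac{4858235761}{405972} + i \sqrt{13127}$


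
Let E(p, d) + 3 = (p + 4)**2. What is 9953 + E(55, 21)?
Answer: 13431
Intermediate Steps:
E(p, d) = -3 + (4 + p)**2 (E(p, d) = -3 + (p + 4)**2 = -3 + (4 + p)**2)
9953 + E(55, 21) = 9953 + (-3 + (4 + 55)**2) = 9953 + (-3 + 59**2) = 9953 + (-3 + 3481) = 9953 + 3478 = 13431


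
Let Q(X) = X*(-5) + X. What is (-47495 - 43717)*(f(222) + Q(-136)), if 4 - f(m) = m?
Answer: -29735112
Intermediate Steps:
f(m) = 4 - m
Q(X) = -4*X (Q(X) = -5*X + X = -4*X)
(-47495 - 43717)*(f(222) + Q(-136)) = (-47495 - 43717)*((4 - 1*222) - 4*(-136)) = -91212*((4 - 222) + 544) = -91212*(-218 + 544) = -91212*326 = -29735112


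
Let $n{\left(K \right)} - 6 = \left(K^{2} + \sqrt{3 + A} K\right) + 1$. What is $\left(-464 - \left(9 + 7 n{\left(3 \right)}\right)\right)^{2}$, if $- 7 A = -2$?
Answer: $343674 + 3510 \sqrt{161} \approx 3.8821 \cdot 10^{5}$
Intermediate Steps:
$A = \frac{2}{7}$ ($A = \left(- \frac{1}{7}\right) \left(-2\right) = \frac{2}{7} \approx 0.28571$)
$n{\left(K \right)} = 7 + K^{2} + \frac{K \sqrt{161}}{7}$ ($n{\left(K \right)} = 6 + \left(\left(K^{2} + \sqrt{3 + \frac{2}{7}} K\right) + 1\right) = 6 + \left(\left(K^{2} + \sqrt{\frac{23}{7}} K\right) + 1\right) = 6 + \left(\left(K^{2} + \frac{\sqrt{161}}{7} K\right) + 1\right) = 6 + \left(\left(K^{2} + \frac{K \sqrt{161}}{7}\right) + 1\right) = 6 + \left(1 + K^{2} + \frac{K \sqrt{161}}{7}\right) = 7 + K^{2} + \frac{K \sqrt{161}}{7}$)
$\left(-464 - \left(9 + 7 n{\left(3 \right)}\right)\right)^{2} = \left(-464 - \left(9 + 7 \left(7 + 3^{2} + \frac{1}{7} \cdot 3 \sqrt{161}\right)\right)\right)^{2} = \left(-464 - \left(9 + 7 \left(7 + 9 + \frac{3 \sqrt{161}}{7}\right)\right)\right)^{2} = \left(-464 - \left(9 + 7 \left(16 + \frac{3 \sqrt{161}}{7}\right)\right)\right)^{2} = \left(-464 - \left(121 + 3 \sqrt{161}\right)\right)^{2} = \left(-585 - 3 \sqrt{161}\right)^{2}$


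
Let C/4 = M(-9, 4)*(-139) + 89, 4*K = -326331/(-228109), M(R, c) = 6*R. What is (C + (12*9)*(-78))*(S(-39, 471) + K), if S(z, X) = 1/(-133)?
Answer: 33317906149/4334071 ≈ 7687.4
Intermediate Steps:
S(z, X) = -1/133
K = 326331/912436 (K = (-326331/(-228109))/4 = (-326331*(-1/228109))/4 = (¼)*(326331/228109) = 326331/912436 ≈ 0.35765)
C = 30380 (C = 4*((6*(-9))*(-139) + 89) = 4*(-54*(-139) + 89) = 4*(7506 + 89) = 4*7595 = 30380)
(C + (12*9)*(-78))*(S(-39, 471) + K) = (30380 + (12*9)*(-78))*(-1/133 + 326331/912436) = (30380 + 108*(-78))*(6069941/17336284) = (30380 - 8424)*(6069941/17336284) = 21956*(6069941/17336284) = 33317906149/4334071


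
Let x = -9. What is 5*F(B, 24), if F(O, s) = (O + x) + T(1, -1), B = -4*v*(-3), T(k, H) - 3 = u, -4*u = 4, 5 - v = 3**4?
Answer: -4595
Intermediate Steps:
v = -76 (v = 5 - 1*3**4 = 5 - 1*81 = 5 - 81 = -76)
u = -1 (u = -1/4*4 = -1)
T(k, H) = 2 (T(k, H) = 3 - 1 = 2)
B = -912 (B = -4*(-76)*(-3) = 304*(-3) = -912)
F(O, s) = -7 + O (F(O, s) = (O - 9) + 2 = (-9 + O) + 2 = -7 + O)
5*F(B, 24) = 5*(-7 - 912) = 5*(-919) = -4595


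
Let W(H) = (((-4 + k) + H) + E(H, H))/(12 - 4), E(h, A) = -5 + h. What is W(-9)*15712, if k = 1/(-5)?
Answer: -267104/5 ≈ -53421.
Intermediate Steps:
k = -⅕ ≈ -0.20000
W(H) = -23/20 + H/4 (W(H) = (((-4 - ⅕) + H) + (-5 + H))/(12 - 4) = ((-21/5 + H) + (-5 + H))/8 = (-46/5 + 2*H)*(⅛) = -23/20 + H/4)
W(-9)*15712 = (-23/20 + (¼)*(-9))*15712 = (-23/20 - 9/4)*15712 = -17/5*15712 = -267104/5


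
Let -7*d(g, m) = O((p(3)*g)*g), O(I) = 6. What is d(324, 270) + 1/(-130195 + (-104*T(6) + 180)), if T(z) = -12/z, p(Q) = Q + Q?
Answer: -778849/908649 ≈ -0.85715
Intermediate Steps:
p(Q) = 2*Q
d(g, m) = -6/7 (d(g, m) = -⅐*6 = -6/7)
d(324, 270) + 1/(-130195 + (-104*T(6) + 180)) = -6/7 + 1/(-130195 + (-(-1248)/6 + 180)) = -6/7 + 1/(-130195 + (-104*(-2) + 180)) = -6/7 + 1/(-130195 + (208 + 180)) = -6/7 + 1/(-130195 + 388) = -6/7 + 1/(-129807) = -6/7 - 1/129807 = -778849/908649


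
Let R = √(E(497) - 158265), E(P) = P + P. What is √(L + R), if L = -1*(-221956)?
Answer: √(221956 + I*√157271) ≈ 471.12 + 0.421*I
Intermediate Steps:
E(P) = 2*P
R = I*√157271 (R = √(2*497 - 158265) = √(994 - 158265) = √(-157271) = I*√157271 ≈ 396.57*I)
L = 221956
√(L + R) = √(221956 + I*√157271)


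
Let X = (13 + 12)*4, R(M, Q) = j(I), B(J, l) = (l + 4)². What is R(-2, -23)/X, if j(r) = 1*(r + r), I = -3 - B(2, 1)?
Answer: -14/25 ≈ -0.56000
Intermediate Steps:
B(J, l) = (4 + l)²
I = -28 (I = -3 - (4 + 1)² = -3 - 1*5² = -3 - 1*25 = -3 - 25 = -28)
j(r) = 2*r (j(r) = 1*(2*r) = 2*r)
R(M, Q) = -56 (R(M, Q) = 2*(-28) = -56)
X = 100 (X = 25*4 = 100)
R(-2, -23)/X = -56/100 = -56*1/100 = -14/25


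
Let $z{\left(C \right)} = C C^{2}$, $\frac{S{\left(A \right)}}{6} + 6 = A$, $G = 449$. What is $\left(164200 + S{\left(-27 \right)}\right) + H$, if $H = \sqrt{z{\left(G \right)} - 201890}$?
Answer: $164002 + \sqrt{90316959} \approx 1.7351 \cdot 10^{5}$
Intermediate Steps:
$S{\left(A \right)} = -36 + 6 A$
$z{\left(C \right)} = C^{3}$
$H = \sqrt{90316959}$ ($H = \sqrt{449^{3} - 201890} = \sqrt{90518849 - 201890} = \sqrt{90316959} \approx 9503.5$)
$\left(164200 + S{\left(-27 \right)}\right) + H = \left(164200 + \left(-36 + 6 \left(-27\right)\right)\right) + \sqrt{90316959} = \left(164200 - 198\right) + \sqrt{90316959} = 164002 + \sqrt{90316959}$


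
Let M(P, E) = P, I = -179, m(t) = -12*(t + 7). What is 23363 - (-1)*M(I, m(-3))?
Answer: 23184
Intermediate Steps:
m(t) = -84 - 12*t (m(t) = -12*(7 + t) = -84 - 12*t)
23363 - (-1)*M(I, m(-3)) = 23363 - (-1)*(-179) = 23363 - 1*179 = 23363 - 179 = 23184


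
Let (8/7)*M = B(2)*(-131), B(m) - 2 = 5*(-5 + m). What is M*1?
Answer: 11921/8 ≈ 1490.1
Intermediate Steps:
B(m) = -23 + 5*m (B(m) = 2 + 5*(-5 + m) = 2 + (-25 + 5*m) = -23 + 5*m)
M = 11921/8 (M = 7*((-23 + 5*2)*(-131))/8 = 7*((-23 + 10)*(-131))/8 = 7*(-13*(-131))/8 = (7/8)*1703 = 11921/8 ≈ 1490.1)
M*1 = (11921/8)*1 = 11921/8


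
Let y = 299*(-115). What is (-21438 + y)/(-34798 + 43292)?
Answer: -55823/8494 ≈ -6.5721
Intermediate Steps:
y = -34385
(-21438 + y)/(-34798 + 43292) = (-21438 - 34385)/(-34798 + 43292) = -55823/8494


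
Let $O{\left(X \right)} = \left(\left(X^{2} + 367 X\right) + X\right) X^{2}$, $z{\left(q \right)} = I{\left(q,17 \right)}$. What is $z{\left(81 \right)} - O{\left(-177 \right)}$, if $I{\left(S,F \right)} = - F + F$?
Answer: $1059139503$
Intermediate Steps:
$I{\left(S,F \right)} = 0$
$z{\left(q \right)} = 0$
$O{\left(X \right)} = X^{2} \left(X^{2} + 368 X\right)$ ($O{\left(X \right)} = \left(X^{2} + 368 X\right) X^{2} = X^{2} \left(X^{2} + 368 X\right)$)
$z{\left(81 \right)} - O{\left(-177 \right)} = 0 - \left(-177\right)^{3} \left(368 - 177\right) = 0 - \left(-5545233\right) 191 = 0 - -1059139503 = 0 + 1059139503 = 1059139503$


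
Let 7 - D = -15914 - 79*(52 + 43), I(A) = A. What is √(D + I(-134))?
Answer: 6*√647 ≈ 152.62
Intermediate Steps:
D = 23426 (D = 7 - (-15914 - 79*(52 + 43)) = 7 - (-15914 - 79*95) = 7 - (-15914 - 1*7505) = 7 - (-15914 - 7505) = 7 - 1*(-23419) = 7 + 23419 = 23426)
√(D + I(-134)) = √(23426 - 134) = √23292 = 6*√647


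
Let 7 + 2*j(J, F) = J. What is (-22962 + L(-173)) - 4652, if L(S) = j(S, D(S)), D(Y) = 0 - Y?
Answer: -27704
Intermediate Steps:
D(Y) = -Y
j(J, F) = -7/2 + J/2
L(S) = -7/2 + S/2
(-22962 + L(-173)) - 4652 = (-22962 + (-7/2 + (½)*(-173))) - 4652 = (-22962 + (-7/2 - 173/2)) - 4652 = (-22962 - 90) - 4652 = -23052 - 4652 = -27704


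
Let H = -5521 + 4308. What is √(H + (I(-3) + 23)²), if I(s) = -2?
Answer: 2*I*√193 ≈ 27.785*I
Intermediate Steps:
H = -1213
√(H + (I(-3) + 23)²) = √(-1213 + (-2 + 23)²) = √(-1213 + 21²) = √(-1213 + 441) = √(-772) = 2*I*√193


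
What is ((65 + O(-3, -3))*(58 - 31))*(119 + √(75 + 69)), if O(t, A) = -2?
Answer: 222831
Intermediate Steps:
((65 + O(-3, -3))*(58 - 31))*(119 + √(75 + 69)) = ((65 - 2)*(58 - 31))*(119 + √(75 + 69)) = (63*27)*(119 + √144) = 1701*(119 + 12) = 1701*131 = 222831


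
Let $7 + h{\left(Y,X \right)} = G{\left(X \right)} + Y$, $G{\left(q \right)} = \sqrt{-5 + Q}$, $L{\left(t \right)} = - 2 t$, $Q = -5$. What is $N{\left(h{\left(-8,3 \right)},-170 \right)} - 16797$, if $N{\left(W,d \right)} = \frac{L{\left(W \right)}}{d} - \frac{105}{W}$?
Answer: $\frac{- 4281493 i - 285555 \sqrt{10}}{17 \left(\sqrt{10} + 15 i\right)} \approx -16790.0 + 1.4501 i$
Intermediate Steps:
$G{\left(q \right)} = i \sqrt{10}$ ($G{\left(q \right)} = \sqrt{-5 - 5} = \sqrt{-10} = i \sqrt{10}$)
$h{\left(Y,X \right)} = -7 + Y + i \sqrt{10}$ ($h{\left(Y,X \right)} = -7 + \left(i \sqrt{10} + Y\right) = -7 + \left(Y + i \sqrt{10}\right) = -7 + Y + i \sqrt{10}$)
$N{\left(W,d \right)} = - \frac{105}{W} - \frac{2 W}{d}$ ($N{\left(W,d \right)} = \frac{\left(-2\right) W}{d} - \frac{105}{W} = - \frac{2 W}{d} - \frac{105}{W} = - \frac{105}{W} - \frac{2 W}{d}$)
$N{\left(h{\left(-8,3 \right)},-170 \right)} - 16797 = \left(- \frac{105}{-7 - 8 + i \sqrt{10}} - \frac{2 \left(-7 - 8 + i \sqrt{10}\right)}{-170}\right) - 16797 = \left(- \frac{105}{-15 + i \sqrt{10}} - 2 \left(-15 + i \sqrt{10}\right) \left(- \frac{1}{170}\right)\right) - 16797 = \left(- \frac{105}{-15 + i \sqrt{10}} - \left(\frac{3}{17} - \frac{i \sqrt{10}}{85}\right)\right) - 16797 = \left(- \frac{3}{17} - \frac{105}{-15 + i \sqrt{10}} + \frac{i \sqrt{10}}{85}\right) - 16797 = - \frac{285552}{17} - \frac{105}{-15 + i \sqrt{10}} + \frac{i \sqrt{10}}{85}$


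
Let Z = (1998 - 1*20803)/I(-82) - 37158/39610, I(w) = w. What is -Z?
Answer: -370909547/1624010 ≈ -228.39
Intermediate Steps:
Z = 370909547/1624010 (Z = (1998 - 1*20803)/(-82) - 37158/39610 = (1998 - 20803)*(-1/82) - 37158*1/39610 = -18805*(-1/82) - 18579/19805 = 18805/82 - 18579/19805 = 370909547/1624010 ≈ 228.39)
-Z = -1*370909547/1624010 = -370909547/1624010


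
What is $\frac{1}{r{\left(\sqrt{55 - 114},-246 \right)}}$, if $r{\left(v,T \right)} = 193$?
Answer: $\frac{1}{193} \approx 0.0051813$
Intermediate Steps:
$\frac{1}{r{\left(\sqrt{55 - 114},-246 \right)}} = \frac{1}{193}$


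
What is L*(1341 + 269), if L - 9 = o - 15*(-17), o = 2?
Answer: 428260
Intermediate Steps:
L = 266 (L = 9 + (2 - 15*(-17)) = 9 + (2 + 255) = 9 + 257 = 266)
L*(1341 + 269) = 266*(1341 + 269) = 266*1610 = 428260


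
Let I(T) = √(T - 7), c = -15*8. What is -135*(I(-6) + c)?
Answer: 16200 - 135*I*√13 ≈ 16200.0 - 486.75*I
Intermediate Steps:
c = -120
I(T) = √(-7 + T)
-135*(I(-6) + c) = -135*(√(-7 - 6) - 120) = -135*(√(-13) - 120) = -135*(I*√13 - 120) = -135*(-120 + I*√13) = 16200 - 135*I*√13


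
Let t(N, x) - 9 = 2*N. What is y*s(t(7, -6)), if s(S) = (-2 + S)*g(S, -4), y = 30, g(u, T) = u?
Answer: 14490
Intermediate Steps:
t(N, x) = 9 + 2*N
s(S) = S*(-2 + S) (s(S) = (-2 + S)*S = S*(-2 + S))
y*s(t(7, -6)) = 30*((9 + 2*7)*(-2 + (9 + 2*7))) = 30*((9 + 14)*(-2 + (9 + 14))) = 30*(23*(-2 + 23)) = 30*(23*21) = 30*483 = 14490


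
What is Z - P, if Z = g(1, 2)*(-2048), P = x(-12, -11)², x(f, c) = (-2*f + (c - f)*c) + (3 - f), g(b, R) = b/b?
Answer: -2832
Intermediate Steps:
g(b, R) = 1
x(f, c) = 3 - 3*f + c*(c - f) (x(f, c) = (-2*f + c*(c - f)) + (3 - f) = 3 - 3*f + c*(c - f))
P = 784 (P = (3 + (-11)² - 3*(-12) - 1*(-11)*(-12))² = (3 + 121 + 36 - 132)² = 28² = 784)
Z = -2048 (Z = 1*(-2048) = -2048)
Z - P = -2048 - 1*784 = -2048 - 784 = -2832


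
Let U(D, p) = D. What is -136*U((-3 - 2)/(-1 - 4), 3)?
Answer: -136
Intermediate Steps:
-136*U((-3 - 2)/(-1 - 4), 3) = -136*(-3 - 2)/(-1 - 4) = -(-680)/(-5) = -(-680)*(-1)/5 = -136*1 = -136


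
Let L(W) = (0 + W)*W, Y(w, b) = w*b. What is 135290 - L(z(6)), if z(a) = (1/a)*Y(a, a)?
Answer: 135254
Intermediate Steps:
Y(w, b) = b*w
z(a) = a (z(a) = (1/a)*(a*a) = a²/a = a)
L(W) = W² (L(W) = W*W = W²)
135290 - L(z(6)) = 135290 - 1*6² = 135290 - 1*36 = 135290 - 36 = 135254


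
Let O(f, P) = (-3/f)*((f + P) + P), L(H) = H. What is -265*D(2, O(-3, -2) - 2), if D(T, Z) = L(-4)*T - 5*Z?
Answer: -9805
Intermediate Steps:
O(f, P) = -3*(f + 2*P)/f (O(f, P) = (-3/f)*((P + f) + P) = (-3/f)*(f + 2*P) = -3*(f + 2*P)/f)
D(T, Z) = -5*Z - 4*T (D(T, Z) = -4*T - 5*Z = -5*Z - 4*T)
-265*D(2, O(-3, -2) - 2) = -265*(-5*((-3 - 6*(-2)/(-3)) - 2) - 4*2) = -265*(-5*((-3 - 6*(-2)*(-⅓)) - 2) - 8) = -265*(-5*((-3 - 4) - 2) - 8) = -265*(-5*(-7 - 2) - 8) = -265*(-5*(-9) - 8) = -265*(45 - 8) = -265*37 = -9805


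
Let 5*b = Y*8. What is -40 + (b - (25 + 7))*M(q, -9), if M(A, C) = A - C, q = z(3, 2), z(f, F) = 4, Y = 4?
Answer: -1864/5 ≈ -372.80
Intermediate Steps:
b = 32/5 (b = (4*8)/5 = (1/5)*32 = 32/5 ≈ 6.4000)
q = 4
-40 + (b - (25 + 7))*M(q, -9) = -40 + (32/5 - (25 + 7))*(4 - 1*(-9)) = -40 + (32/5 - 1*32)*(4 + 9) = -40 + (32/5 - 32)*13 = -40 - 128/5*13 = -40 - 1664/5 = -1864/5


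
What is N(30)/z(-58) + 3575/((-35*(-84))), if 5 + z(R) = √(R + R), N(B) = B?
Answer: 5*(-2813*I + 286*√29)/(588*(2*√29 + 5*I)) ≈ 0.15216 - 2.2916*I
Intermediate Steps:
z(R) = -5 + √2*√R (z(R) = -5 + √(R + R) = -5 + √(2*R) = -5 + √2*√R)
N(30)/z(-58) + 3575/((-35*(-84))) = 30/(-5 + √2*√(-58)) + 3575/((-35*(-84))) = 30/(-5 + √2*(I*√58)) + 3575/2940 = 30/(-5 + 2*I*√29) + 3575*(1/2940) = 30/(-5 + 2*I*√29) + 715/588 = 715/588 + 30/(-5 + 2*I*√29)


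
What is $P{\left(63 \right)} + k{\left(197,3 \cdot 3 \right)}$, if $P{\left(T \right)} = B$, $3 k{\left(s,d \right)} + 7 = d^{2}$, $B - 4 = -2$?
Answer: $\frac{80}{3} \approx 26.667$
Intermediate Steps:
$B = 2$ ($B = 4 - 2 = 2$)
$k{\left(s,d \right)} = - \frac{7}{3} + \frac{d^{2}}{3}$
$P{\left(T \right)} = 2$
$P{\left(63 \right)} + k{\left(197,3 \cdot 3 \right)} = 2 - \left(\frac{7}{3} - \frac{\left(3 \cdot 3\right)^{2}}{3}\right) = 2 - \left(\frac{7}{3} - \frac{9^{2}}{3}\right) = 2 + \left(- \frac{7}{3} + \frac{1}{3} \cdot 81\right) = 2 + \left(- \frac{7}{3} + 27\right) = 2 + \frac{74}{3} = \frac{80}{3}$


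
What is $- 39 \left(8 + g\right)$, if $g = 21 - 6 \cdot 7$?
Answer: $507$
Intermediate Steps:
$g = -21$ ($g = 21 - 42 = -21$)
$- 39 \left(8 + g\right) = - 39 \left(8 - 21\right) = \left(-39\right) \left(-13\right) = 507$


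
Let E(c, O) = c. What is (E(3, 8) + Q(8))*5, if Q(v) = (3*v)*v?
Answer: 975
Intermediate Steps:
Q(v) = 3*v²
(E(3, 8) + Q(8))*5 = (3 + 3*8²)*5 = (3 + 3*64)*5 = (3 + 192)*5 = 195*5 = 975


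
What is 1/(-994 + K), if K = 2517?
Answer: 1/1523 ≈ 0.00065660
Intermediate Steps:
1/(-994 + K) = 1/(-994 + 2517) = 1/1523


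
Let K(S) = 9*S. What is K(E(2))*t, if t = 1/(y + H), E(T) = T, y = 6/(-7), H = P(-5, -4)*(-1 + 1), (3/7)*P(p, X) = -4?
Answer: -21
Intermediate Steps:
P(p, X) = -28/3 (P(p, X) = (7/3)*(-4) = -28/3)
H = 0 (H = -28*(-1 + 1)/3 = -28/3*0 = 0)
y = -6/7 (y = 6*(-1/7) = -6/7 ≈ -0.85714)
t = -7/6 (t = 1/(-6/7 + 0) = 1/(-6/7) = -7/6 ≈ -1.1667)
K(E(2))*t = (9*2)*(-7/6) = 18*(-7/6) = -21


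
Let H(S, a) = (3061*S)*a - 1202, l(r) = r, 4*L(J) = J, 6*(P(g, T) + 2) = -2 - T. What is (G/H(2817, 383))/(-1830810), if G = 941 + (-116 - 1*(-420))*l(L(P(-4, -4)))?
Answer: -2443/18138999261056670 ≈ -1.3468e-13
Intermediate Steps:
P(g, T) = -7/3 - T/6 (P(g, T) = -2 + (-2 - T)/6 = -2 + (-⅓ - T/6) = -7/3 - T/6)
L(J) = J/4
H(S, a) = -1202 + 3061*S*a (H(S, a) = 3061*S*a - 1202 = -1202 + 3061*S*a)
G = 2443/3 (G = 941 + (-116 - 1*(-420))*((-7/3 - ⅙*(-4))/4) = 941 + (-116 + 420)*((-7/3 + ⅔)/4) = 941 + 304*((¼)*(-5/3)) = 941 + 304*(-5/12) = 941 - 380/3 = 2443/3 ≈ 814.33)
(G/H(2817, 383))/(-1830810) = (2443/(3*(-1202 + 3061*2817*383)))/(-1830810) = (2443/(3*(-1202 + 3302546571)))*(-1/1830810) = ((2443/3)/3302545369)*(-1/1830810) = ((2443/3)*(1/3302545369))*(-1/1830810) = (2443/9907636107)*(-1/1830810) = -2443/18138999261056670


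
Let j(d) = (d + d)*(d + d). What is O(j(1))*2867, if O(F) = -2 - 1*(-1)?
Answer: -2867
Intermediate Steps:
j(d) = 4*d² (j(d) = (2*d)*(2*d) = 4*d²)
O(F) = -1 (O(F) = -2 + 1 = -1)
O(j(1))*2867 = -1*2867 = -2867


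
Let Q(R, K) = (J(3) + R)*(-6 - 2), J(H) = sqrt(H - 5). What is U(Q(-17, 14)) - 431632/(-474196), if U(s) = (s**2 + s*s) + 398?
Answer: 4402306474/118549 - 4352*I*sqrt(2) ≈ 37135.0 - 6154.7*I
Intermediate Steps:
J(H) = sqrt(-5 + H)
Q(R, K) = -8*R - 8*I*sqrt(2) (Q(R, K) = (sqrt(-5 + 3) + R)*(-6 - 2) = (sqrt(-2) + R)*(-8) = (I*sqrt(2) + R)*(-8) = (R + I*sqrt(2))*(-8) = -8*R - 8*I*sqrt(2))
U(s) = 398 + 2*s**2 (U(s) = (s**2 + s**2) + 398 = 2*s**2 + 398 = 398 + 2*s**2)
U(Q(-17, 14)) - 431632/(-474196) = (398 + 2*(-8*(-17) - 8*I*sqrt(2))**2) - 431632/(-474196) = (398 + 2*(136 - 8*I*sqrt(2))**2) - 431632*(-1/474196) = (398 + 2*(136 - 8*I*sqrt(2))**2) + 107908/118549 = 47290410/118549 + 2*(136 - 8*I*sqrt(2))**2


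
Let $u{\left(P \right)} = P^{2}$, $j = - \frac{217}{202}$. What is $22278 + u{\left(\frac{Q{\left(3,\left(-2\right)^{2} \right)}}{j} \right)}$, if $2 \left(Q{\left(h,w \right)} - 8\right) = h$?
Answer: $\frac{1052731303}{47089} \approx 22356.0$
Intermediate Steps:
$Q{\left(h,w \right)} = 8 + \frac{h}{2}$
$j = - \frac{217}{202}$ ($j = \left(-217\right) \frac{1}{202} = - \frac{217}{202} \approx -1.0743$)
$22278 + u{\left(\frac{Q{\left(3,\left(-2\right)^{2} \right)}}{j} \right)} = 22278 + \left(\frac{8 + \frac{1}{2} \cdot 3}{- \frac{217}{202}}\right)^{2} = 22278 + \left(\left(8 + \frac{3}{2}\right) \left(- \frac{202}{217}\right)\right)^{2} = 22278 + \left(\frac{19}{2} \left(- \frac{202}{217}\right)\right)^{2} = 22278 + \left(- \frac{1919}{217}\right)^{2} = 22278 + \frac{3682561}{47089} = \frac{1052731303}{47089}$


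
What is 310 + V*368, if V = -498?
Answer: -182954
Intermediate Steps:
310 + V*368 = 310 - 498*368 = 310 - 183264 = -182954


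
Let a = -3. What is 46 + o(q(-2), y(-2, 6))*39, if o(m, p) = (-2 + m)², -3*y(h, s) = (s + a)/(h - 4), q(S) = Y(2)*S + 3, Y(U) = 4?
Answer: 1957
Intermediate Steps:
q(S) = 3 + 4*S (q(S) = 4*S + 3 = 3 + 4*S)
y(h, s) = -(-3 + s)/(3*(-4 + h)) (y(h, s) = -(s - 3)/(3*(h - 4)) = -(-3 + s)/(3*(-4 + h)))
46 + o(q(-2), y(-2, 6))*39 = 46 + (-2 + (3 + 4*(-2)))²*39 = 46 + (-2 + (3 - 8))²*39 = 46 + (-2 - 5)²*39 = 46 + (-7)²*39 = 46 + 49*39 = 46 + 1911 = 1957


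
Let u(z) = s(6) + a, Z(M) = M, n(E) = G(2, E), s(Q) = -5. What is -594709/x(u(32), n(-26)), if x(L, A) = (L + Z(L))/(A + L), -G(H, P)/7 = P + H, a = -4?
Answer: 31519577/6 ≈ 5.2533e+6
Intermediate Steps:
G(H, P) = -7*H - 7*P (G(H, P) = -7*(P + H) = -7*(H + P) = -7*H - 7*P)
n(E) = -14 - 7*E (n(E) = -7*2 - 7*E = -14 - 7*E)
u(z) = -9 (u(z) = -5 - 4 = -9)
x(L, A) = 2*L/(A + L) (x(L, A) = (L + L)/(A + L) = (2*L)/(A + L) = 2*L/(A + L))
-594709/x(u(32), n(-26)) = -594709/(2*(-9)/((-14 - 7*(-26)) - 9)) = -594709/(2*(-9)/((-14 + 182) - 9)) = -594709/(2*(-9)/(168 - 9)) = -594709/(2*(-9)/159) = -594709/(2*(-9)*(1/159)) = -594709/(-6/53) = -594709*(-53/6) = 31519577/6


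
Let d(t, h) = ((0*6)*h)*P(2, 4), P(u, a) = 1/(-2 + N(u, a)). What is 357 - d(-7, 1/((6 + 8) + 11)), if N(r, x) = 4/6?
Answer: 357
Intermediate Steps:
N(r, x) = ⅔ (N(r, x) = 4*(⅙) = ⅔)
P(u, a) = -¾ (P(u, a) = 1/(-2 + ⅔) = 1/(-4/3) = -¾)
d(t, h) = 0 (d(t, h) = ((0*6)*h)*(-¾) = (0*h)*(-¾) = 0*(-¾) = 0)
357 - d(-7, 1/((6 + 8) + 11)) = 357 - 1*0 = 357 + 0 = 357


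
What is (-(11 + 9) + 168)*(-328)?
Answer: -48544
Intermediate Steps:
(-(11 + 9) + 168)*(-328) = (-1*20 + 168)*(-328) = (-20 + 168)*(-328) = 148*(-328) = -48544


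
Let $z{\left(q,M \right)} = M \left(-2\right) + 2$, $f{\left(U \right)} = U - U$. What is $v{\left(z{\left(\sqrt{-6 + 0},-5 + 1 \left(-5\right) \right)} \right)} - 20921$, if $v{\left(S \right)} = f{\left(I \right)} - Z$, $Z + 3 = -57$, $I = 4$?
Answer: $-20861$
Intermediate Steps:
$Z = -60$ ($Z = -3 - 57 = -60$)
$f{\left(U \right)} = 0$
$z{\left(q,M \right)} = 2 - 2 M$ ($z{\left(q,M \right)} = - 2 M + 2 = 2 - 2 M$)
$v{\left(S \right)} = 60$ ($v{\left(S \right)} = 0 - -60 = 0 + 60 = 60$)
$v{\left(z{\left(\sqrt{-6 + 0},-5 + 1 \left(-5\right) \right)} \right)} - 20921 = 60 - 20921 = -20861$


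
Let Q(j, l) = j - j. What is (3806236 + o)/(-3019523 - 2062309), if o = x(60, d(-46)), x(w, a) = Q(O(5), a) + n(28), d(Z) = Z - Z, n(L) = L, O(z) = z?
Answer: -67969/90747 ≈ -0.74899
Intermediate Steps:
d(Z) = 0
Q(j, l) = 0
x(w, a) = 28 (x(w, a) = 0 + 28 = 28)
o = 28
(3806236 + o)/(-3019523 - 2062309) = (3806236 + 28)/(-3019523 - 2062309) = 3806264/(-5081832) = 3806264*(-1/5081832) = -67969/90747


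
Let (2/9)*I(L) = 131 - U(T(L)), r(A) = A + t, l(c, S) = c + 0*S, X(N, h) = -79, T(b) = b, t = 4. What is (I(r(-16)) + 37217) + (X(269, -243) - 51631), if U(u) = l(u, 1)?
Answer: -27699/2 ≈ -13850.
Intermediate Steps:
l(c, S) = c (l(c, S) = c + 0 = c)
U(u) = u
r(A) = 4 + A (r(A) = A + 4 = 4 + A)
I(L) = 1179/2 - 9*L/2 (I(L) = 9*(131 - L)/2 = 1179/2 - 9*L/2)
(I(r(-16)) + 37217) + (X(269, -243) - 51631) = ((1179/2 - 9*(4 - 16)/2) + 37217) + (-79 - 51631) = ((1179/2 - 9/2*(-12)) + 37217) - 51710 = ((1179/2 + 54) + 37217) - 51710 = (1287/2 + 37217) - 51710 = 75721/2 - 51710 = -27699/2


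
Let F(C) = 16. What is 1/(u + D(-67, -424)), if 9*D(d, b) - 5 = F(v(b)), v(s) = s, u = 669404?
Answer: 3/2008219 ≈ 1.4939e-6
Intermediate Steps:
D(d, b) = 7/3 (D(d, b) = 5/9 + (⅑)*16 = 5/9 + 16/9 = 7/3)
1/(u + D(-67, -424)) = 1/(669404 + 7/3) = 1/(2008219/3) = 3/2008219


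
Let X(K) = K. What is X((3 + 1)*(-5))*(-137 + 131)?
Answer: 120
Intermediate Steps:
X((3 + 1)*(-5))*(-137 + 131) = ((3 + 1)*(-5))*(-137 + 131) = (4*(-5))*(-6) = -20*(-6) = 120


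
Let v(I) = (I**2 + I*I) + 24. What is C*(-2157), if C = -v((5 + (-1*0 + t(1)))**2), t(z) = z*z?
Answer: 5642712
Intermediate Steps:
t(z) = z**2
v(I) = 24 + 2*I**2 (v(I) = (I**2 + I**2) + 24 = 2*I**2 + 24 = 24 + 2*I**2)
C = -2616 (C = -(24 + 2*((5 + (-1*0 + 1**2))**2)**2) = -(24 + 2*((5 + (0 + 1))**2)**2) = -(24 + 2*((5 + 1)**2)**2) = -(24 + 2*(6**2)**2) = -(24 + 2*36**2) = -(24 + 2*1296) = -(24 + 2592) = -1*2616 = -2616)
C*(-2157) = -2616*(-2157) = 5642712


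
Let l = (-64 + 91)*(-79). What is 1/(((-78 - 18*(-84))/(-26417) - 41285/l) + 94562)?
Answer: 56347461/5329416174205 ≈ 1.0573e-5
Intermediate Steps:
l = -2133 (l = 27*(-79) = -2133)
1/(((-78 - 18*(-84))/(-26417) - 41285/l) + 94562) = 1/(((-78 - 18*(-84))/(-26417) - 41285/(-2133)) + 94562) = 1/(((-78 + 1512)*(-1/26417) - 41285*(-1/2133)) + 94562) = 1/((1434*(-1/26417) + 41285/2133) + 94562) = 1/((-1434/26417 + 41285/2133) + 94562) = 1/(1087567123/56347461 + 94562) = 1/(5329416174205/56347461) = 56347461/5329416174205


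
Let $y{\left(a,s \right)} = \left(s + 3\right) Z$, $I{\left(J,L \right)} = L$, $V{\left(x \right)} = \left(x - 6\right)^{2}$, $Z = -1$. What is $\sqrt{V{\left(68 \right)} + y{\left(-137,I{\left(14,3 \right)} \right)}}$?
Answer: $\sqrt{3838} \approx 61.952$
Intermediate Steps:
$V{\left(x \right)} = \left(-6 + x\right)^{2}$
$y{\left(a,s \right)} = -3 - s$ ($y{\left(a,s \right)} = \left(s + 3\right) \left(-1\right) = \left(3 + s\right) \left(-1\right) = -3 - s$)
$\sqrt{V{\left(68 \right)} + y{\left(-137,I{\left(14,3 \right)} \right)}} = \sqrt{\left(-6 + 68\right)^{2} - 6} = \sqrt{62^{2} - 6} = \sqrt{3844 - 6} = \sqrt{3838}$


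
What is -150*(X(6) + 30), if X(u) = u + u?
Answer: -6300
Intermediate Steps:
X(u) = 2*u
-150*(X(6) + 30) = -150*(2*6 + 30) = -150*(12 + 30) = -150*42 = -6300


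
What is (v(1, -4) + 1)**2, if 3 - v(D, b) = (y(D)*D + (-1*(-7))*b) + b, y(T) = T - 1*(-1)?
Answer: 1156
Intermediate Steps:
y(T) = 1 + T (y(T) = T + 1 = 1 + T)
v(D, b) = 3 - 8*b - D*(1 + D) (v(D, b) = 3 - (((1 + D)*D + (-1*(-7))*b) + b) = 3 - ((D*(1 + D) + 7*b) + b) = 3 - ((7*b + D*(1 + D)) + b) = 3 - (8*b + D*(1 + D)) = 3 + (-8*b - D*(1 + D)) = 3 - 8*b - D*(1 + D))
(v(1, -4) + 1)**2 = ((3 - 8*(-4) - 1*1*(1 + 1)) + 1)**2 = ((3 + 32 - 1*1*2) + 1)**2 = ((3 + 32 - 2) + 1)**2 = (33 + 1)**2 = 34**2 = 1156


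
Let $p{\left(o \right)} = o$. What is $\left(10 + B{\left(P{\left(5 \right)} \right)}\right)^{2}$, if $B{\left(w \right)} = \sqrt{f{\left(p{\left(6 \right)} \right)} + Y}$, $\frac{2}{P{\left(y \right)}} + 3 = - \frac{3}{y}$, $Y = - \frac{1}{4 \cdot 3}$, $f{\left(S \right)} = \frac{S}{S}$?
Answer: $\frac{\left(60 + \sqrt{33}\right)^{2}}{36} \approx 120.07$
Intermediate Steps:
$f{\left(S \right)} = 1$
$Y = - \frac{1}{12} \approx -0.083333$
$P{\left(y \right)} = \frac{2}{-3 - \frac{3}{y}}$
$B{\left(w \right)} = \frac{\sqrt{33}}{6}$ ($B{\left(w \right)} = \sqrt{1 - \frac{1}{12}} = \sqrt{\frac{11}{12}} = \frac{\sqrt{33}}{6}$)
$\left(10 + B{\left(P{\left(5 \right)} \right)}\right)^{2} = \left(10 + \frac{\sqrt{33}}{6}\right)^{2}$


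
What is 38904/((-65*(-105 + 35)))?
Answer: 19452/2275 ≈ 8.5503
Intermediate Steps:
38904/((-65*(-105 + 35))) = 38904/((-65*(-70))) = 38904/4550 = 38904*(1/4550) = 19452/2275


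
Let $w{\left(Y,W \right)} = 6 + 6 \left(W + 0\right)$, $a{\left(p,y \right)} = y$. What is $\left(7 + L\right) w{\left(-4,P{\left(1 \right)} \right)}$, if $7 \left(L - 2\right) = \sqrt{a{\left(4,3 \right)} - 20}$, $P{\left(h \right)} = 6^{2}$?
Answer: $1998 + \frac{222 i \sqrt{17}}{7} \approx 1998.0 + 130.76 i$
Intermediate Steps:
$P{\left(h \right)} = 36$
$w{\left(Y,W \right)} = 6 + 6 W$
$L = 2 + \frac{i \sqrt{17}}{7}$ ($L = 2 + \frac{\sqrt{3 - 20}}{7} = 2 + \frac{\sqrt{-17}}{7} = 2 + \frac{i \sqrt{17}}{7} \approx 2.0 + 0.58902 i$)
$\left(7 + L\right) w{\left(-4,P{\left(1 \right)} \right)} = \left(7 + \left(2 + \frac{i \sqrt{17}}{7}\right)\right) \left(6 + 6 \cdot 36\right) = \left(9 + \frac{i \sqrt{17}}{7}\right) \left(6 + 216\right) = \left(9 + \frac{i \sqrt{17}}{7}\right) 222 = 1998 + \frac{222 i \sqrt{17}}{7}$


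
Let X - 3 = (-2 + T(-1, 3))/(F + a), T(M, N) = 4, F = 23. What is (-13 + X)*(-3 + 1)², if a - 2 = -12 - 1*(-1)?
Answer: -276/7 ≈ -39.429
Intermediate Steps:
a = -9 (a = 2 + (-12 - 1*(-1)) = 2 + (-12 + 1) = 2 - 11 = -9)
X = 22/7 (X = 3 + (-2 + 4)/(23 - 9) = 3 + 2/14 = 3 + 2*(1/14) = 3 + ⅐ = 22/7 ≈ 3.1429)
(-13 + X)*(-3 + 1)² = (-13 + 22/7)*(-3 + 1)² = -69/7*(-2)² = -69/7*4 = -276/7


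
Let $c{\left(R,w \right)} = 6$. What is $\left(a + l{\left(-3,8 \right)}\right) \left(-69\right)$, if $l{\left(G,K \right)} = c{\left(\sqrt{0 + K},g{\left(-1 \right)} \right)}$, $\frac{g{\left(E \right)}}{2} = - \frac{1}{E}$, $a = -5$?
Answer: $-69$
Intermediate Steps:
$g{\left(E \right)} = - \frac{2}{E}$ ($g{\left(E \right)} = 2 \left(- \frac{1}{E}\right) = - \frac{2}{E}$)
$l{\left(G,K \right)} = 6$
$\left(a + l{\left(-3,8 \right)}\right) \left(-69\right) = \left(-5 + 6\right) \left(-69\right) = 1 \left(-69\right) = -69$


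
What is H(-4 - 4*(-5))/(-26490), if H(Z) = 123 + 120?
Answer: -81/8830 ≈ -0.0091733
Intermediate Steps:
H(Z) = 243
H(-4 - 4*(-5))/(-26490) = 243/(-26490) = 243*(-1/26490) = -81/8830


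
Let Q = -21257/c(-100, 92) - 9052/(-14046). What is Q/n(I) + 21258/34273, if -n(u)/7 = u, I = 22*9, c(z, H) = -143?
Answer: 24451230652715/47706115699242 ≈ 0.51254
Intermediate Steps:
I = 198
n(u) = -7*u
Q = 149935129/1004289 (Q = -21257/(-143) - 9052/(-14046) = -21257*(-1/143) - 9052*(-1/14046) = 21257/143 + 4526/7023 = 149935129/1004289 ≈ 149.29)
Q/n(I) + 21258/34273 = 149935129/(1004289*((-7*198))) + 21258/34273 = (149935129/1004289)/(-1386) + 21258*(1/34273) = (149935129/1004289)*(-1/1386) + 21258/34273 = -149935129/1391944554 + 21258/34273 = 24451230652715/47706115699242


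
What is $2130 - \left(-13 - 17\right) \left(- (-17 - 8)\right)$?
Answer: $2880$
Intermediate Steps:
$2130 - \left(-13 - 17\right) \left(- (-17 - 8)\right) = 2130 - - 30 \left(- (-17 - 8)\right) = 2130 - - 30 \left(\left(-1\right) \left(-25\right)\right) = 2130 - \left(-30\right) 25 = 2130 - -750 = 2130 + 750 = 2880$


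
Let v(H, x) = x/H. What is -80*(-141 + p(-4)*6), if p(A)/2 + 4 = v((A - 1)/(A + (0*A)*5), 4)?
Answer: 12048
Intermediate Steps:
p(A) = -8 + 8*A/(-1 + A) (p(A) = -8 + 2*(4/(((A - 1)/(A + (0*A)*5)))) = -8 + 2*(4/(((-1 + A)/(A + 0*5)))) = -8 + 2*(4/(((-1 + A)/(A + 0)))) = -8 + 2*(4/(((-1 + A)/A))) = -8 + 2*(4*(A/(-1 + A))) = -8 + 2*(4*A/(-1 + A)) = -8 + 8*A/(-1 + A))
-80*(-141 + p(-4)*6) = -80*(-141 + (8/(-1 - 4))*6) = -80*(-141 + (8/(-5))*6) = -80*(-141 + (8*(-⅕))*6) = -80*(-141 - 8/5*6) = -80*(-141 - 48/5) = -80*(-753/5) = 12048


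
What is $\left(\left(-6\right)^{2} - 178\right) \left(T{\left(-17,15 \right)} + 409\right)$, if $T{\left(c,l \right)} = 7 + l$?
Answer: $-61202$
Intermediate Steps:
$\left(\left(-6\right)^{2} - 178\right) \left(T{\left(-17,15 \right)} + 409\right) = \left(\left(-6\right)^{2} - 178\right) \left(\left(7 + 15\right) + 409\right) = \left(36 - 178\right) \left(22 + 409\right) = \left(-142\right) 431 = -61202$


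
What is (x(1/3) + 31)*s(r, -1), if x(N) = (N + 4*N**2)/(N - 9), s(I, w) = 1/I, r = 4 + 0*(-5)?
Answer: 2411/312 ≈ 7.7276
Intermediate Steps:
r = 4 (r = 4 + 0 = 4)
x(N) = (N + 4*N**2)/(-9 + N)
(x(1/3) + 31)*s(r, -1) = ((1 + 4/3)/(3*(-9 + 1/3)) + 31)/4 = ((1 + 4*(1/3))/(3*(-9 + 1/3)) + 31)*(1/4) = ((1 + 4/3)/(3*(-26/3)) + 31)*(1/4) = ((1/3)*(-3/26)*(7/3) + 31)*(1/4) = (-7/78 + 31)*(1/4) = (2411/78)*(1/4) = 2411/312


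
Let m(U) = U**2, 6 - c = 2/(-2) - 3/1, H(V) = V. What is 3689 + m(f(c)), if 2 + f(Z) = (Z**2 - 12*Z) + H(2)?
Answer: 4089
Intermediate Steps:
c = 10 (c = 6 - (2/(-2) - 3/1) = 6 - (2*(-1/2) - 3*1) = 6 - (-1 - 3) = 6 - 1*(-4) = 6 + 4 = 10)
f(Z) = Z**2 - 12*Z (f(Z) = -2 + ((Z**2 - 12*Z) + 2) = -2 + (2 + Z**2 - 12*Z) = Z**2 - 12*Z)
3689 + m(f(c)) = 3689 + (10*(-12 + 10))**2 = 3689 + (10*(-2))**2 = 3689 + (-20)**2 = 3689 + 400 = 4089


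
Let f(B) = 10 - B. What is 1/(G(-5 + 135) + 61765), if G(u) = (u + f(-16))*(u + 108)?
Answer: 1/98893 ≈ 1.0112e-5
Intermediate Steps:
G(u) = (26 + u)*(108 + u) (G(u) = (u + (10 - 1*(-16)))*(u + 108) = (u + (10 + 16))*(108 + u) = (u + 26)*(108 + u) = (26 + u)*(108 + u))
1/(G(-5 + 135) + 61765) = 1/((2808 + (-5 + 135)² + 134*(-5 + 135)) + 61765) = 1/((2808 + 130² + 134*130) + 61765) = 1/((2808 + 16900 + 17420) + 61765) = 1/(37128 + 61765) = 1/98893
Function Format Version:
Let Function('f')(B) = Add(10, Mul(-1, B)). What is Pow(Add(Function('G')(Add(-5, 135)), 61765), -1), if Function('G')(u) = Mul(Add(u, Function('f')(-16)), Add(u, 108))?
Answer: Rational(1, 98893) ≈ 1.0112e-5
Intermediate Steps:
Function('G')(u) = Mul(Add(26, u), Add(108, u)) (Function('G')(u) = Mul(Add(u, Add(10, Mul(-1, -16))), Add(u, 108)) = Mul(Add(u, Add(10, 16)), Add(108, u)) = Mul(Add(u, 26), Add(108, u)) = Mul(Add(26, u), Add(108, u)))
Pow(Add(Function('G')(Add(-5, 135)), 61765), -1) = Pow(Add(Add(2808, Pow(Add(-5, 135), 2), Mul(134, Add(-5, 135))), 61765), -1) = Pow(Add(Add(2808, Pow(130, 2), Mul(134, 130)), 61765), -1) = Pow(Add(Add(2808, 16900, 17420), 61765), -1) = Pow(Add(37128, 61765), -1) = Pow(98893, -1) = Rational(1, 98893)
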